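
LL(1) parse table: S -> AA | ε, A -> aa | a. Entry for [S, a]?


For [S, a]: 'a' ∈ FIRST(AA)
Entry: S -> AA


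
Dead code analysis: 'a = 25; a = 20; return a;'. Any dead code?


first assignment to a is overwritten before any read
Dead: 'a = 25'


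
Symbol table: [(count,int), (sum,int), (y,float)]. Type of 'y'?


Lookup 'y' → type float


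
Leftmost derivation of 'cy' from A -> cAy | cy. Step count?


Derivation: A => cy
Steps: 1


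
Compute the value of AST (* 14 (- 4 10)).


Evaluate inner: (- 4 10) = -6
Evaluate root: (* 14 -6) = -84
Result: -84


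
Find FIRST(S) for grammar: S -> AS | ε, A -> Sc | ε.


Per alternative of S: FIRST(AS) = {c, ε}; FIRST(ε) = {ε}
FIRST(S) = {c, ε}


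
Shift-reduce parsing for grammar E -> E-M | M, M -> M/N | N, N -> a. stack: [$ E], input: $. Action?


start symbol E on stack, input exhausted
Action: accept


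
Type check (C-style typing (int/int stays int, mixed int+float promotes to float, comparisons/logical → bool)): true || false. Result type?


Operand types: bool || bool
Rule: logical operators take bool operands and yield bool
Result type: bool


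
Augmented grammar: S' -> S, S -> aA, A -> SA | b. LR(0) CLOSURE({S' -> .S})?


Start: S' -> .S
For each item with dot before a nonterminal B, add B -> .γ for every B-production
Closure: [S' -> .S, S -> .aA]


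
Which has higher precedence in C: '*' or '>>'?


'*' is multiplicative (level 10); '>>' is shift (level 8)
Higher level binds tighter
'*' has higher precedence than '>>'


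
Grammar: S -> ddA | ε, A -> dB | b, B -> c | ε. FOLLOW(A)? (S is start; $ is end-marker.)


$ ∈ FOLLOW(S). For each A -> αBβ: add FIRST(β)\{ε} to FOLLOW(B); if β nullable, add FOLLOW(A).
FOLLOW(A) = {$}


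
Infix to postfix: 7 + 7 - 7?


Left to right (same or higher precedence on left)
Postfix: 7 7 + 7 -


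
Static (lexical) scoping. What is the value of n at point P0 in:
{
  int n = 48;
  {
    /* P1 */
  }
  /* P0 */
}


n declared in the same block as P0
n = 48


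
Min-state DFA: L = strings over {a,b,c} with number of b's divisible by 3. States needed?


Track (count of b) mod 3: states 0..2, accept at 0
Minimal DFA: 3 states


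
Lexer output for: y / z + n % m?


Scan left to right, longest-match per lexeme
Tokens: ID(y), OP(/), ID(z), OP(+), ID(n), OP(%), ID(m)


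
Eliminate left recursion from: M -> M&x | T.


Left-recursive alternatives: M&x; non-recursive: T
Introduce M': M -> TM', M' -> &xM' | ε


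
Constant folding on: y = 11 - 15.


11 - 15 = -4 at compile time
Optimized: y = -4


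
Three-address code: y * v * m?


Break into single-operator statements:
t1 = y * v
t2 = t1 * m


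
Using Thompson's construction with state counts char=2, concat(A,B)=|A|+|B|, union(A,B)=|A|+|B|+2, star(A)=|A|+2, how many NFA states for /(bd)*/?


Syntax tree has 2 char leaf(s), 0 union(s), 1 star(s)
chars contribute 2×2 = 4; each union adds +2; each star adds +2
Total: 4 + 0 + 2 = 6 states


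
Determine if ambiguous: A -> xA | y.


right-linear, alternatives start with distinct terminals 'x' vs 'y': unique leftmost derivation
Unambiguous


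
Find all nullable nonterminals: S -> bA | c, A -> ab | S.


A nonterminal is nullable iff some alternative derives ε (directly, or every symbol in it is nullable)
Nullable: {}


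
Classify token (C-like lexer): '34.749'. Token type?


Pattern: digits with a decimal point
Type: FLOAT_LITERAL


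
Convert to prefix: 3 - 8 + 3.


left-to-right (same/higher precedence on left): tree is (+ (- 3 8) 3)
Prefix: + - 3 8 3


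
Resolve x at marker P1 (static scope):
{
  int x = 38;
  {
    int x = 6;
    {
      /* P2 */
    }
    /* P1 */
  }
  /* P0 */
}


x declared in the same block as P1
x = 6


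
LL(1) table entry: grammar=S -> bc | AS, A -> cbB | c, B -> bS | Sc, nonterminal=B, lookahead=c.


For [B, c]: 'c' ∈ FIRST(Sc)
Entry: B -> Sc


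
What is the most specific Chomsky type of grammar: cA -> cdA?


LHS has context (more than one symbol) and |LHS| ≤ |RHS|
Classification: Type 1 (Context-Sensitive)


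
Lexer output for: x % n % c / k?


Scan left to right, longest-match per lexeme
Tokens: ID(x), OP(%), ID(n), OP(%), ID(c), OP(/), ID(k)


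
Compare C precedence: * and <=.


'*' is multiplicative (level 10); '<=' is relational (level 7)
Higher level binds tighter
'*' has higher precedence than '<='


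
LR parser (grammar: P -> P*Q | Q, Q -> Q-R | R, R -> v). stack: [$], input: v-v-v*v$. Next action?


no handle on stack; shift 'v'
Action: shift


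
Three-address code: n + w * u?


Break into single-operator statements:
t1 = w * u
t2 = n + t1


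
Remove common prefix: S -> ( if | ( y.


Common prefix: '('
Factored: S -> ( S', S' -> if | y


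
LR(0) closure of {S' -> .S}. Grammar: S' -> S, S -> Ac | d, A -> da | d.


Start: S' -> .S
For each item with dot before a nonterminal B, add B -> .γ for every B-production
Closure: [S' -> .S, S -> .Ac, S -> .d, A -> .da, A -> .d]


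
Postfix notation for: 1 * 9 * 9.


Left to right (same or higher precedence on left)
Postfix: 1 9 * 9 *


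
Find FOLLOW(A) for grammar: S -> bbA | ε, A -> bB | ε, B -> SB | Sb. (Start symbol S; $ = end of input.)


$ ∈ FOLLOW(S). For each A -> αBβ: add FIRST(β)\{ε} to FOLLOW(B); if β nullable, add FOLLOW(A).
FOLLOW(A) = {$, b}


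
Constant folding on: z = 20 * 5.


20 * 5 = 100 at compile time
Optimized: z = 100


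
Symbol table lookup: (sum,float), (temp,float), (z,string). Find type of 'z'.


Lookup 'z' → type string


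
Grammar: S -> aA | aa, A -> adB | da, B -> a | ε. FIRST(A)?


Per alternative of A: FIRST(adB) = {a}; FIRST(da) = {d}
FIRST(A) = {a, d}


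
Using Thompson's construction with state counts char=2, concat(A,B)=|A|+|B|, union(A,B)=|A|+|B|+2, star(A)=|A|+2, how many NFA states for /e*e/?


Syntax tree has 2 char leaf(s), 0 union(s), 1 star(s)
chars contribute 2×2 = 4; each union adds +2; each star adds +2
Total: 4 + 0 + 2 = 6 states


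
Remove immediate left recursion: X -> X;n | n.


Left-recursive alternatives: X;n; non-recursive: n
Introduce X': X -> nX', X' -> ;nX' | ε


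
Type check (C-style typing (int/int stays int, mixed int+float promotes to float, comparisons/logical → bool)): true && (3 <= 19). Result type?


Operand types: bool && bool
Rule: logical operators take bool operands and yield bool
Result type: bool


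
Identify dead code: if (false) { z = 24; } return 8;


condition is constant false, so the whole block is unreachable
Dead: 'if (false) { z = 24; }'


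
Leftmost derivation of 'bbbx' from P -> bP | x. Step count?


Derivation: P => bP => bbP => bbbP => bbbx
Steps: 4


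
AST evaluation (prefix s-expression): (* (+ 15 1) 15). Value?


Evaluate inner: (+ 15 1) = 16
Evaluate root: (* 16 15) = 240
Result: 240


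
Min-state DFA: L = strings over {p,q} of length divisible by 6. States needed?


Track length mod 6: states 0..5, accept at 0
Minimal DFA: 6 states


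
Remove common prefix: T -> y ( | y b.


Common prefix: 'y'
Factored: T -> y T', T' -> ( | b


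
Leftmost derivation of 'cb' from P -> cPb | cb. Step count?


Derivation: P => cb
Steps: 1


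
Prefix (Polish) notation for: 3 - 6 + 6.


left-to-right (same/higher precedence on left): tree is (+ (- 3 6) 6)
Prefix: + - 3 6 6


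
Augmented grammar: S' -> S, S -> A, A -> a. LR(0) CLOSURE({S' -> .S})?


Start: S' -> .S
For each item with dot before a nonterminal B, add B -> .γ for every B-production
Closure: [S' -> .S, S -> .A, A -> .a]


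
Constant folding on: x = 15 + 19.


15 + 19 = 34 at compile time
Optimized: x = 34


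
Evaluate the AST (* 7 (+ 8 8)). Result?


Evaluate inner: (+ 8 8) = 16
Evaluate root: (* 7 16) = 112
Result: 112


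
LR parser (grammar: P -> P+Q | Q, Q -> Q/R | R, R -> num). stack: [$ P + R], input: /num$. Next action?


'R' (not preceded by Q/) is the handle for Q -> R
Action: reduce (Q -> R)


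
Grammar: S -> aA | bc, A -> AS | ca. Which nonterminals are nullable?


A nonterminal is nullable iff some alternative derives ε (directly, or every symbol in it is nullable)
Nullable: {}


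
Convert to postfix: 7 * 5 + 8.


Left to right (same or higher precedence on left)
Postfix: 7 5 * 8 +


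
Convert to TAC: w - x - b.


Break into single-operator statements:
t1 = w - x
t2 = t1 - b


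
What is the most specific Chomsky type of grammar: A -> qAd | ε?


Single nonterminal LHS, but q^n d^n is not regular
Classification: Type 2 (Context-Free)


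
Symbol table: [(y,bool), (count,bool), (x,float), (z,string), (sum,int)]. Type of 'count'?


Lookup 'count' → type bool


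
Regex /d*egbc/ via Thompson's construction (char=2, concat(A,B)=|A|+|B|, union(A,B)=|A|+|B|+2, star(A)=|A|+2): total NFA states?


Syntax tree has 5 char leaf(s), 0 union(s), 1 star(s)
chars contribute 5×2 = 10; each union adds +2; each star adds +2
Total: 10 + 0 + 2 = 12 states


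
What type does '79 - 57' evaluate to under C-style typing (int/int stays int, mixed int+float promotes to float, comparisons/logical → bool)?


Operand types: int - int
Rule: mixed int/float promotes to float; int/int stays int
Result type: int


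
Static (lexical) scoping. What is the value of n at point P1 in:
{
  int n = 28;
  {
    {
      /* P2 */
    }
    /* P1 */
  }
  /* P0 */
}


P1's block does not declare n; resolves to the enclosing declaration at depth 0
n = 28


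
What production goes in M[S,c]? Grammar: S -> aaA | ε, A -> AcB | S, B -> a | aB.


For [S, c]: ε is nullable and 'c' ∈ FOLLOW(S)
Entry: S -> ε


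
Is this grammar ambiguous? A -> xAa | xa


balanced x^n…a^n: each string has a unique parse
Unambiguous


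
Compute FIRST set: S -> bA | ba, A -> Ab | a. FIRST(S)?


Per alternative of S: FIRST(bA) = {b}; FIRST(ba) = {b}
FIRST(S) = {b}


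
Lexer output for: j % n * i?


Scan left to right, longest-match per lexeme
Tokens: ID(j), OP(%), ID(n), OP(*), ID(i)


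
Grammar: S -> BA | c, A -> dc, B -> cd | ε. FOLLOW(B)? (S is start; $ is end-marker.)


$ ∈ FOLLOW(S). For each A -> αBβ: add FIRST(β)\{ε} to FOLLOW(B); if β nullable, add FOLLOW(A).
FOLLOW(B) = {d}


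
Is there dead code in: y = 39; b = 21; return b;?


y is assigned but never read
Dead: 'y = 39'


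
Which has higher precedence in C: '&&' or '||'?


'&&' is logical AND (level 2); '||' is logical OR (level 1)
Higher level binds tighter
'&&' has higher precedence than '||'


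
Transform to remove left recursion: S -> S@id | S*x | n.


Left-recursive alternatives: S@id, S*x; non-recursive: n
Introduce S': S -> nS', S' -> @idS' | *xS' | ε


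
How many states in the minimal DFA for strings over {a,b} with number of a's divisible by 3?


Track (count of a) mod 3: states 0..2, accept at 0
Minimal DFA: 3 states


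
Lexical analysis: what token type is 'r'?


Pattern: letter/underscore followed by alphanumerics, not a keyword
Type: IDENTIFIER


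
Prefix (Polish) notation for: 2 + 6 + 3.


left-to-right (same/higher precedence on left): tree is (+ (+ 2 6) 3)
Prefix: + + 2 6 3


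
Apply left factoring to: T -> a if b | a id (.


Common prefix: 'a'
Factored: T -> a T', T' -> if b | id (


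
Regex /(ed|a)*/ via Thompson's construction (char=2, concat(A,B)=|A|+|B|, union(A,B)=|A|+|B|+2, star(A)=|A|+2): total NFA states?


Syntax tree has 3 char leaf(s), 1 union(s), 1 star(s)
chars contribute 3×2 = 6; each union adds +2; each star adds +2
Total: 6 + 2 + 2 = 10 states


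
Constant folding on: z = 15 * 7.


15 * 7 = 105 at compile time
Optimized: z = 105


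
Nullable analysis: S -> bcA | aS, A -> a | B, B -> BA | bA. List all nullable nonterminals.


A nonterminal is nullable iff some alternative derives ε (directly, or every symbol in it is nullable)
Nullable: {}


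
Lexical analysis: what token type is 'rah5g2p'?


Pattern: letter/underscore followed by alphanumerics, not a keyword
Type: IDENTIFIER


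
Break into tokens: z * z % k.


Scan left to right, longest-match per lexeme
Tokens: ID(z), OP(*), ID(z), OP(%), ID(k)


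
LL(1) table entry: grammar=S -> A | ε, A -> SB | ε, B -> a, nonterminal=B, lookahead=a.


For [B, a]: 'a' ∈ FIRST(a)
Entry: B -> a


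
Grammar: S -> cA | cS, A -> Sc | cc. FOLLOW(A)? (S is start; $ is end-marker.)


$ ∈ FOLLOW(S). For each A -> αBβ: add FIRST(β)\{ε} to FOLLOW(B); if β nullable, add FOLLOW(A).
FOLLOW(A) = {$, c}


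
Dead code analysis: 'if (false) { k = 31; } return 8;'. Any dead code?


condition is constant false, so the whole block is unreachable
Dead: 'if (false) { k = 31; }'


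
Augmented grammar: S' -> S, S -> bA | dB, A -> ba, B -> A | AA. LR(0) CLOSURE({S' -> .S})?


Start: S' -> .S
For each item with dot before a nonterminal B, add B -> .γ for every B-production
Closure: [S' -> .S, S -> .bA, S -> .dB]


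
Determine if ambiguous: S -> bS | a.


right-linear, alternatives start with distinct terminals 'b' vs 'a': unique leftmost derivation
Unambiguous


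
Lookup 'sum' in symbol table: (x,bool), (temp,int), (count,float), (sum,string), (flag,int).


Lookup 'sum' → type string


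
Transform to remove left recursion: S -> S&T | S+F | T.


Left-recursive alternatives: S&T, S+F; non-recursive: T
Introduce S': S -> TS', S' -> &TS' | +FS' | ε


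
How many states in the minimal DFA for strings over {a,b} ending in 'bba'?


Track the longest suffix of input matching a prefix of 'bba': 4 classes (prefixes of length 0..3)
Minimal DFA: 4 states


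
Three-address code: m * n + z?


Break into single-operator statements:
t1 = m * n
t2 = t1 + z


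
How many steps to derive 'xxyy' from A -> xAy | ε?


Derivation: A => xAy => xxAyy => xxyy
Steps: 3


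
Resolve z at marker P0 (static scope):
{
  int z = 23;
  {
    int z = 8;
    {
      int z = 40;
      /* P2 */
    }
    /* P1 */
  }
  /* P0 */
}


z declared in the same block as P0
z = 23


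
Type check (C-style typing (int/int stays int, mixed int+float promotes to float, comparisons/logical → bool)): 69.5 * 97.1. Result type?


Operand types: float * float
Rule: mixed int/float promotes to float; int/int stays int
Result type: float


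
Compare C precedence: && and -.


'-' is additive (level 9); '&&' is logical AND (level 2)
Higher level binds tighter
'-' has higher precedence than '&&'


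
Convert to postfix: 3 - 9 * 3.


* has higher precedence, evaluate 9*3 first
Postfix: 3 9 3 * -


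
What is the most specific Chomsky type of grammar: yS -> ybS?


LHS has context (more than one symbol) and |LHS| ≤ |RHS|
Classification: Type 1 (Context-Sensitive)


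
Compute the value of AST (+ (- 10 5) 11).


Evaluate inner: (- 10 5) = 5
Evaluate root: (+ 5 11) = 16
Result: 16


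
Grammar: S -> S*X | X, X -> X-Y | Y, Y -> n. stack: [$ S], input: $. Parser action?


start symbol S on stack, input exhausted
Action: accept


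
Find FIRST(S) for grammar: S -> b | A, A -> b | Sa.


Per alternative of S: FIRST(b) = {b}; FIRST(A) = {b}
FIRST(S) = {b}


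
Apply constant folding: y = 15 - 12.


15 - 12 = 3 at compile time
Optimized: y = 3


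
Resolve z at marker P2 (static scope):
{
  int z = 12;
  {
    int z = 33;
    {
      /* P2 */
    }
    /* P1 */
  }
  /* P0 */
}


P2's block does not declare z; resolves to the enclosing declaration at depth 1
z = 33


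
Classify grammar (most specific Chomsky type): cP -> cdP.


LHS has context (more than one symbol) and |LHS| ≤ |RHS|
Classification: Type 1 (Context-Sensitive)


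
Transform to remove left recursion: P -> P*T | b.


Left-recursive alternatives: P*T; non-recursive: b
Introduce P': P -> bP', P' -> *TP' | ε


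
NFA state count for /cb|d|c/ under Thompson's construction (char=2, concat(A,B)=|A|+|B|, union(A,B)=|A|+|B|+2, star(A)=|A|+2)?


Syntax tree has 4 char leaf(s), 2 union(s), 0 star(s)
chars contribute 4×2 = 8; each union adds +2; each star adds +2
Total: 8 + 4 + 0 = 12 states


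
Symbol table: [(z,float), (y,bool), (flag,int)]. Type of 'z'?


Lookup 'z' → type float


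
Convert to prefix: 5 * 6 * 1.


left-to-right (same/higher precedence on left): tree is (* (* 5 6) 1)
Prefix: * * 5 6 1


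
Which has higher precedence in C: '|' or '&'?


'&' is bitwise AND (level 5); '|' is bitwise OR (level 3)
Higher level binds tighter
'&' has higher precedence than '|'


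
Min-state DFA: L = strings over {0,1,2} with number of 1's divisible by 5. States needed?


Track (count of 1) mod 5: states 0..4, accept at 0
Minimal DFA: 5 states


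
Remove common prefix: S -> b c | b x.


Common prefix: 'b'
Factored: S -> b S', S' -> c | x


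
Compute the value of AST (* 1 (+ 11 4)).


Evaluate inner: (+ 11 4) = 15
Evaluate root: (* 1 15) = 15
Result: 15


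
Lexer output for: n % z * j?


Scan left to right, longest-match per lexeme
Tokens: ID(n), OP(%), ID(z), OP(*), ID(j)


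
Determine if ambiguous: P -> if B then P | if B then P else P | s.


dangling else: 'if B then if B then s else s' parses two ways
Ambiguous


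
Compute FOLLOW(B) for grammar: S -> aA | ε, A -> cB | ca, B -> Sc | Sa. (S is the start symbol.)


$ ∈ FOLLOW(S). For each A -> αBβ: add FIRST(β)\{ε} to FOLLOW(B); if β nullable, add FOLLOW(A).
FOLLOW(B) = {$, a, c}


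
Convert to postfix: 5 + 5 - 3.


Left to right (same or higher precedence on left)
Postfix: 5 5 + 3 -


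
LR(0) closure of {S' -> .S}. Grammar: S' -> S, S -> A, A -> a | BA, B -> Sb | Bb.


Start: S' -> .S
For each item with dot before a nonterminal B, add B -> .γ for every B-production
Closure: [S' -> .S, S -> .A, A -> .a, A -> .BA, B -> .Sb, B -> .Bb]


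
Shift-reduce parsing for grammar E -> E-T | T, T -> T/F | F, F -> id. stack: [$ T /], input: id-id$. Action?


no handle; shift 'id'
Action: shift


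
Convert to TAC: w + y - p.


Break into single-operator statements:
t1 = w + y
t2 = t1 - p


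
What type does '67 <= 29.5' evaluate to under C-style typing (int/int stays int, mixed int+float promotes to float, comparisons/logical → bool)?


Operand types: int <= float
Rule: comparison yields bool
Result type: bool


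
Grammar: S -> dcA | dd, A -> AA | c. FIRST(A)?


Per alternative of A: FIRST(AA) = {c}; FIRST(c) = {c}
FIRST(A) = {c}


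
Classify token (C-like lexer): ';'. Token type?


Pattern: delimiter/punctuation
Type: PUNCTUATION


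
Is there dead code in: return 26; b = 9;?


statement follows a return and is unreachable
Dead: 'b = 9'


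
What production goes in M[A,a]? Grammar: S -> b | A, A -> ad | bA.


For [A, a]: 'a' ∈ FIRST(ad)
Entry: A -> ad


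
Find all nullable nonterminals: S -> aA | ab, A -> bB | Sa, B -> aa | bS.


A nonterminal is nullable iff some alternative derives ε (directly, or every symbol in it is nullable)
Nullable: {}


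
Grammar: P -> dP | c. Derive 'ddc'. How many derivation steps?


Derivation: P => dP => ddP => ddc
Steps: 3


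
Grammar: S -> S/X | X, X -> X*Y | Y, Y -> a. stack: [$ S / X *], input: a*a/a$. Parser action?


no handle; shift 'a'
Action: shift


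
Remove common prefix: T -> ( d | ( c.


Common prefix: '('
Factored: T -> ( T', T' -> d | c


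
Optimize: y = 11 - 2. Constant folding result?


11 - 2 = 9 at compile time
Optimized: y = 9


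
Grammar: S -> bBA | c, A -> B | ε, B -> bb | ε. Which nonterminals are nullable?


A nonterminal is nullable iff some alternative derives ε (directly, or every symbol in it is nullable)
Nullable: {A, B}


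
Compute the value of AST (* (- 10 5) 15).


Evaluate inner: (- 10 5) = 5
Evaluate root: (* 5 15) = 75
Result: 75


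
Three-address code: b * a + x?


Break into single-operator statements:
t1 = b * a
t2 = t1 + x


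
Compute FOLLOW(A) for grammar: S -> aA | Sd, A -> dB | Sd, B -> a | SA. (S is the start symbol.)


$ ∈ FOLLOW(S). For each A -> αBβ: add FIRST(β)\{ε} to FOLLOW(B); if β nullable, add FOLLOW(A).
FOLLOW(A) = {$, a, d}


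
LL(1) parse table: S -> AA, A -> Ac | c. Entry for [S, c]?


For [S, c]: 'c' ∈ FIRST(AA)
Entry: S -> AA


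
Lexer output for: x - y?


Scan left to right, longest-match per lexeme
Tokens: ID(x), OP(-), ID(y)


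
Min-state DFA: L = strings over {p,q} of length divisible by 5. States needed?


Track length mod 5: states 0..4, accept at 0
Minimal DFA: 5 states


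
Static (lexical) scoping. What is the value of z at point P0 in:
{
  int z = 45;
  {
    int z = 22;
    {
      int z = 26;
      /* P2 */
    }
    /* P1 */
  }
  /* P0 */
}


z declared in the same block as P0
z = 45


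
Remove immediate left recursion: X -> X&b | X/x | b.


Left-recursive alternatives: X&b, X/x; non-recursive: b
Introduce X': X -> bX', X' -> &bX' | /xX' | ε


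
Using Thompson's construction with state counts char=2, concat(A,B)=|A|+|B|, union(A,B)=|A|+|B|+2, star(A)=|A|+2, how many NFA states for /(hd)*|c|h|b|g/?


Syntax tree has 6 char leaf(s), 4 union(s), 1 star(s)
chars contribute 6×2 = 12; each union adds +2; each star adds +2
Total: 12 + 8 + 2 = 22 states


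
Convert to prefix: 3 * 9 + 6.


left-to-right (same/higher precedence on left): tree is (+ (* 3 9) 6)
Prefix: + * 3 9 6


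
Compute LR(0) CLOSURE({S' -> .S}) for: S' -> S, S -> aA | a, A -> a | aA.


Start: S' -> .S
For each item with dot before a nonterminal B, add B -> .γ for every B-production
Closure: [S' -> .S, S -> .aA, S -> .a]


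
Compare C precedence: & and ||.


'&' is bitwise AND (level 5); '||' is logical OR (level 1)
Higher level binds tighter
'&' has higher precedence than '||'


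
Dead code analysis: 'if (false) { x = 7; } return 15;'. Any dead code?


condition is constant false, so the whole block is unreachable
Dead: 'if (false) { x = 7; }'


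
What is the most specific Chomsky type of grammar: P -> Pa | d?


Left-linear: every RHS is a terminal or one nonterminal followed by a terminal
Classification: Type 3 (Regular)


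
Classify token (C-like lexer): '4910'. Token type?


Pattern: digits only
Type: INTEGER_LITERAL


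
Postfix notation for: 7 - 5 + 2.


Left to right (same or higher precedence on left)
Postfix: 7 5 - 2 +


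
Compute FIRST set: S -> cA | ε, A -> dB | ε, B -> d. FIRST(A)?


Per alternative of A: FIRST(dB) = {d}; FIRST(ε) = {ε}
FIRST(A) = {d, ε}


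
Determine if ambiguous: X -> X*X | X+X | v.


'v*v+v' has two parse trees (no precedence encoded between * and +)
Ambiguous


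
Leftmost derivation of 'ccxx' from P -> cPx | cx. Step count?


Derivation: P => cPx => ccxx
Steps: 2


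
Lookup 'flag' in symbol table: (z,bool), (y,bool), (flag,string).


Lookup 'flag' → type string


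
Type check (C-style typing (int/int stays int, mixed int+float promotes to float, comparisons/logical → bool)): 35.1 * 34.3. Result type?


Operand types: float * float
Rule: mixed int/float promotes to float; int/int stays int
Result type: float


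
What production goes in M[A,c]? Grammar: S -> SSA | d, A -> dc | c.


For [A, c]: 'c' ∈ FIRST(c)
Entry: A -> c


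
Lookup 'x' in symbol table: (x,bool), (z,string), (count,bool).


Lookup 'x' → type bool


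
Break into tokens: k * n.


Scan left to right, longest-match per lexeme
Tokens: ID(k), OP(*), ID(n)


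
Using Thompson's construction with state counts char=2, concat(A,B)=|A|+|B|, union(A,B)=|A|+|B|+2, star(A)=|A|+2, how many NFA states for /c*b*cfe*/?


Syntax tree has 5 char leaf(s), 0 union(s), 3 star(s)
chars contribute 5×2 = 10; each union adds +2; each star adds +2
Total: 10 + 0 + 6 = 16 states


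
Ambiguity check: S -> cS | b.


right-linear, alternatives start with distinct terminals 'c' vs 'b': unique leftmost derivation
Unambiguous


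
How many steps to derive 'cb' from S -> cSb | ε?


Derivation: S => cSb => cb
Steps: 2


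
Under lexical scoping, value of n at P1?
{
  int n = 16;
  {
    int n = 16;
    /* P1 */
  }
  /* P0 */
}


n declared in the same block as P1
n = 16


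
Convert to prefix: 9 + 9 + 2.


left-to-right (same/higher precedence on left): tree is (+ (+ 9 9) 2)
Prefix: + + 9 9 2


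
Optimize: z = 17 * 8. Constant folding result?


17 * 8 = 136 at compile time
Optimized: z = 136


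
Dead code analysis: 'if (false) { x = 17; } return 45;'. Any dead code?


condition is constant false, so the whole block is unreachable
Dead: 'if (false) { x = 17; }'


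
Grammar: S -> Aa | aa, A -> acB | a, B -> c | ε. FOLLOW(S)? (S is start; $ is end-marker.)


$ ∈ FOLLOW(S). For each A -> αBβ: add FIRST(β)\{ε} to FOLLOW(B); if β nullable, add FOLLOW(A).
FOLLOW(S) = {$}


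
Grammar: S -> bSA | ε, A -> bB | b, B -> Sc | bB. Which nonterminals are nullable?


A nonterminal is nullable iff some alternative derives ε (directly, or every symbol in it is nullable)
Nullable: {S}


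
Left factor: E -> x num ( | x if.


Common prefix: 'x'
Factored: E -> x E', E' -> num ( | if


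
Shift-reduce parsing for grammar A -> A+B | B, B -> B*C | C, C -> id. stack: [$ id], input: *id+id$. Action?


'id' on top is the handle for C -> id
Action: reduce (C -> id)


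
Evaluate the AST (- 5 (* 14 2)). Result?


Evaluate inner: (* 14 2) = 28
Evaluate root: (- 5 28) = -23
Result: -23


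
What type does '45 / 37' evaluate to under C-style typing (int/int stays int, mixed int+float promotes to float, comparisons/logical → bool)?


Operand types: int / int
Rule: mixed int/float promotes to float; int/int stays int
Result type: int


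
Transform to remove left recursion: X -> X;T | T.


Left-recursive alternatives: X;T; non-recursive: T
Introduce X': X -> TX', X' -> ;TX' | ε


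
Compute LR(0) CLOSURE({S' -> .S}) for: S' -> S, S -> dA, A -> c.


Start: S' -> .S
For each item with dot before a nonterminal B, add B -> .γ for every B-production
Closure: [S' -> .S, S -> .dA]


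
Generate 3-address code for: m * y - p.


Break into single-operator statements:
t1 = m * y
t2 = t1 - p


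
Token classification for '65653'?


Pattern: digits only
Type: INTEGER_LITERAL


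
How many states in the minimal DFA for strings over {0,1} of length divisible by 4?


Track length mod 4: states 0..3, accept at 0
Minimal DFA: 4 states


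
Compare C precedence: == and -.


'-' is additive (level 9); '==' is equality (level 6)
Higher level binds tighter
'-' has higher precedence than '=='


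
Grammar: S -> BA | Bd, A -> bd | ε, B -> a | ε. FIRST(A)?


Per alternative of A: FIRST(bd) = {b}; FIRST(ε) = {ε}
FIRST(A) = {b, ε}


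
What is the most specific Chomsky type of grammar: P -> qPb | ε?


Single nonterminal LHS, but q^n b^n is not regular
Classification: Type 2 (Context-Free)


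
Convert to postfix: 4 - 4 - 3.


Left to right (same or higher precedence on left)
Postfix: 4 4 - 3 -


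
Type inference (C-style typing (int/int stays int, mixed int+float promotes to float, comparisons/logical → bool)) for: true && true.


Operand types: bool && bool
Rule: logical operators take bool operands and yield bool
Result type: bool


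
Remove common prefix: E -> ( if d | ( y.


Common prefix: '('
Factored: E -> ( E', E' -> if d | y


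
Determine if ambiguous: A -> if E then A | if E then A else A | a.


dangling else: 'if E then if E then a else a' parses two ways
Ambiguous


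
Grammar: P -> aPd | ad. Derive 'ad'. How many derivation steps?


Derivation: P => ad
Steps: 1


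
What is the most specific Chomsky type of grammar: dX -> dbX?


LHS has context (more than one symbol) and |LHS| ≤ |RHS|
Classification: Type 1 (Context-Sensitive)


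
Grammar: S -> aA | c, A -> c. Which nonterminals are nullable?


A nonterminal is nullable iff some alternative derives ε (directly, or every symbol in it is nullable)
Nullable: {}


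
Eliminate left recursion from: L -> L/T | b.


Left-recursive alternatives: L/T; non-recursive: b
Introduce L': L -> bL', L' -> /TL' | ε


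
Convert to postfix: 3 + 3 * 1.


* has higher precedence, evaluate 3*1 first
Postfix: 3 3 1 * +


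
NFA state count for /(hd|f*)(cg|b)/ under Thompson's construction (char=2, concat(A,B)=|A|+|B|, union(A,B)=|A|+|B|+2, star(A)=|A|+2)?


Syntax tree has 6 char leaf(s), 2 union(s), 1 star(s)
chars contribute 6×2 = 12; each union adds +2; each star adds +2
Total: 12 + 4 + 2 = 18 states


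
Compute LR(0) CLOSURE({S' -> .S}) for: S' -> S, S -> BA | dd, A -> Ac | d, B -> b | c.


Start: S' -> .S
For each item with dot before a nonterminal B, add B -> .γ for every B-production
Closure: [S' -> .S, S -> .BA, S -> .dd, B -> .b, B -> .c]


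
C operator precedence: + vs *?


'*' is multiplicative (level 10); '+' is additive (level 9)
Higher level binds tighter
'*' has higher precedence than '+'


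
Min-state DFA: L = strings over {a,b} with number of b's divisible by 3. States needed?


Track (count of b) mod 3: states 0..2, accept at 0
Minimal DFA: 3 states


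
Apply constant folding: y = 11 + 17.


11 + 17 = 28 at compile time
Optimized: y = 28


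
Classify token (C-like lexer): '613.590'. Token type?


Pattern: digits with a decimal point
Type: FLOAT_LITERAL


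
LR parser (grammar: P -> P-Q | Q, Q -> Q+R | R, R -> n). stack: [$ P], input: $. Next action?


start symbol P on stack, input exhausted
Action: accept


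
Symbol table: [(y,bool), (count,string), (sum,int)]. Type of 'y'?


Lookup 'y' → type bool


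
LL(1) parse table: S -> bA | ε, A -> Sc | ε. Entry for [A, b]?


For [A, b]: 'b' ∈ FIRST(Sc)
Entry: A -> Sc


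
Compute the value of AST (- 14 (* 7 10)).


Evaluate inner: (* 7 10) = 70
Evaluate root: (- 14 70) = -56
Result: -56


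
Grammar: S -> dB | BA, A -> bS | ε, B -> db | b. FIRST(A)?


Per alternative of A: FIRST(bS) = {b}; FIRST(ε) = {ε}
FIRST(A) = {b, ε}


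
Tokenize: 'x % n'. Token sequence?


Scan left to right, longest-match per lexeme
Tokens: ID(x), OP(%), ID(n)


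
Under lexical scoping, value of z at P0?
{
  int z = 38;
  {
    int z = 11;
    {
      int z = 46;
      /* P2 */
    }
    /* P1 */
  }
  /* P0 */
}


z declared in the same block as P0
z = 38


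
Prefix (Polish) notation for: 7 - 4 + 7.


left-to-right (same/higher precedence on left): tree is (+ (- 7 4) 7)
Prefix: + - 7 4 7


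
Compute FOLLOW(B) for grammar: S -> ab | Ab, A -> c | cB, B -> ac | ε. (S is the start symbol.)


$ ∈ FOLLOW(S). For each A -> αBβ: add FIRST(β)\{ε} to FOLLOW(B); if β nullable, add FOLLOW(A).
FOLLOW(B) = {b}


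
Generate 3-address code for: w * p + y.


Break into single-operator statements:
t1 = w * p
t2 = t1 + y


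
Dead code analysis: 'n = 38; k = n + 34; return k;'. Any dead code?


n is read by k's definition; k is returned
No dead code


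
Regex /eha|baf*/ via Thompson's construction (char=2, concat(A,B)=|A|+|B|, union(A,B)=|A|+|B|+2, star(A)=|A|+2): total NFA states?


Syntax tree has 6 char leaf(s), 1 union(s), 1 star(s)
chars contribute 6×2 = 12; each union adds +2; each star adds +2
Total: 12 + 2 + 2 = 16 states


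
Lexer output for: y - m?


Scan left to right, longest-match per lexeme
Tokens: ID(y), OP(-), ID(m)


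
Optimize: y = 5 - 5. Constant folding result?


5 - 5 = 0 at compile time
Optimized: y = 0


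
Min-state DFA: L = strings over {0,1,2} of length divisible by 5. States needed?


Track length mod 5: states 0..4, accept at 0
Minimal DFA: 5 states


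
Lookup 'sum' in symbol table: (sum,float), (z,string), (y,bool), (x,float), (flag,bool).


Lookup 'sum' → type float


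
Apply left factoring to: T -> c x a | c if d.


Common prefix: 'c'
Factored: T -> c T', T' -> x a | if d


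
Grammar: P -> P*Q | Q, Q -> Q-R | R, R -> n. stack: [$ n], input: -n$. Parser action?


'n' on top is the handle for R -> n
Action: reduce (R -> n)


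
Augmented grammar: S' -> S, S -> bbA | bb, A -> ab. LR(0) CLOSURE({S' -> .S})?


Start: S' -> .S
For each item with dot before a nonterminal B, add B -> .γ for every B-production
Closure: [S' -> .S, S -> .bbA, S -> .bb]


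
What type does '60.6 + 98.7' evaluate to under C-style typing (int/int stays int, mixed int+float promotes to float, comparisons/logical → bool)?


Operand types: float + float
Rule: mixed int/float promotes to float; int/int stays int
Result type: float


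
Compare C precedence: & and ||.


'&' is bitwise AND (level 5); '||' is logical OR (level 1)
Higher level binds tighter
'&' has higher precedence than '||'


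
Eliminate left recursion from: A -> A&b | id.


Left-recursive alternatives: A&b; non-recursive: id
Introduce A': A -> idA', A' -> &bA' | ε


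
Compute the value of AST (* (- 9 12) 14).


Evaluate inner: (- 9 12) = -3
Evaluate root: (* -3 14) = -42
Result: -42


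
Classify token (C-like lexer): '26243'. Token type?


Pattern: digits only
Type: INTEGER_LITERAL


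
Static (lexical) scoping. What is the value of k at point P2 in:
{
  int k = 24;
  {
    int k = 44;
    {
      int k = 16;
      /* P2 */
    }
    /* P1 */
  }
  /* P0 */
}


k declared in the same block as P2
k = 16


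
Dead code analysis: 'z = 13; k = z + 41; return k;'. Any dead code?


z is read by k's definition; k is returned
No dead code


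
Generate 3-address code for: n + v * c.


Break into single-operator statements:
t1 = v * c
t2 = n + t1


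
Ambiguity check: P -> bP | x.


right-linear, alternatives start with distinct terminals 'b' vs 'x': unique leftmost derivation
Unambiguous


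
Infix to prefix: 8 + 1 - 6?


left-to-right (same/higher precedence on left): tree is (- (+ 8 1) 6)
Prefix: - + 8 1 6


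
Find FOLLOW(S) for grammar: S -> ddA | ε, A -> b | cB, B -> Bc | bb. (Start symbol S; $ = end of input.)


$ ∈ FOLLOW(S). For each A -> αBβ: add FIRST(β)\{ε} to FOLLOW(B); if β nullable, add FOLLOW(A).
FOLLOW(S) = {$}


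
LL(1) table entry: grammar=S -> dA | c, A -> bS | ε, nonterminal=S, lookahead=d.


For [S, d]: 'd' ∈ FIRST(dA)
Entry: S -> dA


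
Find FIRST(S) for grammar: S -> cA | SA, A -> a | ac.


Per alternative of S: FIRST(cA) = {c}; FIRST(SA) = {c}
FIRST(S) = {c}


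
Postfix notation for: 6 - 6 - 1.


Left to right (same or higher precedence on left)
Postfix: 6 6 - 1 -


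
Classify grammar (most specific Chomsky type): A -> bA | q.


Right-linear: every RHS is a terminal or a terminal followed by one nonterminal
Classification: Type 3 (Regular)


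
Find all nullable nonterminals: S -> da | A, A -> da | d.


A nonterminal is nullable iff some alternative derives ε (directly, or every symbol in it is nullable)
Nullable: {}


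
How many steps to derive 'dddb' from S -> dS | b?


Derivation: S => dS => ddS => dddS => dddb
Steps: 4


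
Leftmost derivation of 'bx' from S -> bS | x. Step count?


Derivation: S => bS => bx
Steps: 2


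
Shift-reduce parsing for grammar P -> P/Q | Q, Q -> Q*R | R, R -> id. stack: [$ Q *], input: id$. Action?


no handle; shift 'id'
Action: shift


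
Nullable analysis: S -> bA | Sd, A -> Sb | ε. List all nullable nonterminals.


A nonterminal is nullable iff some alternative derives ε (directly, or every symbol in it is nullable)
Nullable: {A}


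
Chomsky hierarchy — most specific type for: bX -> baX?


LHS has context (more than one symbol) and |LHS| ≤ |RHS|
Classification: Type 1 (Context-Sensitive)


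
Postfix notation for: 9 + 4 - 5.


Left to right (same or higher precedence on left)
Postfix: 9 4 + 5 -


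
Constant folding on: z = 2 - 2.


2 - 2 = 0 at compile time
Optimized: z = 0


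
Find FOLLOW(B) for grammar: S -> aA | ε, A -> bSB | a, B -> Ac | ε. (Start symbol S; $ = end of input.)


$ ∈ FOLLOW(S). For each A -> αBβ: add FIRST(β)\{ε} to FOLLOW(B); if β nullable, add FOLLOW(A).
FOLLOW(B) = {$, a, b, c}


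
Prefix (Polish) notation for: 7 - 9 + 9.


left-to-right (same/higher precedence on left): tree is (+ (- 7 9) 9)
Prefix: + - 7 9 9


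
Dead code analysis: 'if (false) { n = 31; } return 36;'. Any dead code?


condition is constant false, so the whole block is unreachable
Dead: 'if (false) { n = 31; }'


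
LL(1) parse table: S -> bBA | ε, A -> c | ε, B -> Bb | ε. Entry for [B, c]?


For [B, c]: ε is nullable and 'c' ∈ FOLLOW(B)
Entry: B -> ε


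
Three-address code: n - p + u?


Break into single-operator statements:
t1 = n - p
t2 = t1 + u


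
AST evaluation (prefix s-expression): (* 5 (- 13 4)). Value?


Evaluate inner: (- 13 4) = 9
Evaluate root: (* 5 9) = 45
Result: 45


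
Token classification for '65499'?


Pattern: digits only
Type: INTEGER_LITERAL


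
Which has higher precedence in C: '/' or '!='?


'/' is multiplicative (level 10); '!=' is equality (level 6)
Higher level binds tighter
'/' has higher precedence than '!='


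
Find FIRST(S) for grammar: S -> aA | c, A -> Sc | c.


Per alternative of S: FIRST(aA) = {a}; FIRST(c) = {c}
FIRST(S) = {a, c}


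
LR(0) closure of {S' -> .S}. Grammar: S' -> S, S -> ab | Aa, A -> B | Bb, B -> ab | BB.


Start: S' -> .S
For each item with dot before a nonterminal B, add B -> .γ for every B-production
Closure: [S' -> .S, S -> .ab, S -> .Aa, A -> .B, A -> .Bb, B -> .ab, B -> .BB]


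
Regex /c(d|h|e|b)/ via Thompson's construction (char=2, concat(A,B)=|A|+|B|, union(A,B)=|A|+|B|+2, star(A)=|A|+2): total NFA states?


Syntax tree has 5 char leaf(s), 3 union(s), 0 star(s)
chars contribute 5×2 = 10; each union adds +2; each star adds +2
Total: 10 + 6 + 0 = 16 states


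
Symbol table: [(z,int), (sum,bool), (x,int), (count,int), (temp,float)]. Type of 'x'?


Lookup 'x' → type int


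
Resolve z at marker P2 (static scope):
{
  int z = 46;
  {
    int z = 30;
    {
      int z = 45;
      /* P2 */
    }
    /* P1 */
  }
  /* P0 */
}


z declared in the same block as P2
z = 45


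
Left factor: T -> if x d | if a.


Common prefix: 'if'
Factored: T -> if T', T' -> x d | a


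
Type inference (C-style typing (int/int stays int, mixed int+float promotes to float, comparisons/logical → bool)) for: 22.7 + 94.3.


Operand types: float + float
Rule: mixed int/float promotes to float; int/int stays int
Result type: float


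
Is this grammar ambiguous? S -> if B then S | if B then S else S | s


dangling else: 'if B then if B then s else s' parses two ways
Ambiguous


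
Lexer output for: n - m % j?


Scan left to right, longest-match per lexeme
Tokens: ID(n), OP(-), ID(m), OP(%), ID(j)


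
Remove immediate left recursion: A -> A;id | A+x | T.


Left-recursive alternatives: A;id, A+x; non-recursive: T
Introduce A': A -> TA', A' -> ;idA' | +xA' | ε


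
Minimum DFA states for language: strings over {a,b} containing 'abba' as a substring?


KMP-style automaton: 4 progress states + 1 absorbing accept = 5
Minimal DFA: 5 states
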